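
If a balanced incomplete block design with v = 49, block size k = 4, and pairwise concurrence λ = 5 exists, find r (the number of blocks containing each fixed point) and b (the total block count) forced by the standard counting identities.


Any 2-(v, k, λ) BIBD satisfies two necessary conditions:
  (i)  Each point sits in r blocks, and counting incidences through any fixed point gives r(k − 1) = λ(v − 1), so r = λ(v − 1)/(k − 1).
  (ii) Total incidences bk = vr, so b = vr/k.
Step 1: r = λ(v − 1)/(k − 1) = 5·(49 − 1)/(4 − 1) = 5·48/3 = 240/3 = 80.
Step 2: b = vr/k = 49·80/4 = 3920/4 = 980.
Check integrality: r = 80 ∈ Z ✓, b = 980 ∈ Z ✓.
(These identities are necessary conditions: they determine r and b for any design with these parameters, but do not by themselves prove that one exists.)

r = 80, b = 980.


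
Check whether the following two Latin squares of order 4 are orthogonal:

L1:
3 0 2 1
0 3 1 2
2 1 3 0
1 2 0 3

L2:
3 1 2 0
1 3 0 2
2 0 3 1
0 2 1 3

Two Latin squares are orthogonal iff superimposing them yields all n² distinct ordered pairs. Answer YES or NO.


Form the n² = 16 superimposed pairs (L1[i][j], L2[i][j]), row by row (rows and columns indexed from 0):
row 0: (3,3) (0,1) (2,2) (1,0)
row 1: (0,1) (3,3) (1,0) (2,2)
row 2: (2,2) (1,0) (3,3) (0,1)
row 3: (1,0) (2,2) (0,1) (3,3)
Orthogonality requires all 16 pairs distinct.
But the pair (0,1) repeats: cell (0,1) has L1 = 0, L2 = 1, and cell (1,0) has L1 = 0, L2 = 1.
A repeated pair means some other pair never occurs (only 4 distinct pairs out of 16), so the squares are not orthogonal.
Conclusion: NO.

NO


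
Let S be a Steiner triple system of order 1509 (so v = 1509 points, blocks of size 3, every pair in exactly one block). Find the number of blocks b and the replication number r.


An STS(v) is a 2-(v, 3, 1) BIBD: block size k = 3, λ = 1.
Replication: r(k − 1) = λ(v − 1) ⇒ r·2 = 1509 − 1 = 1508 ⇒ r = 754.
Block count: bk = vr ⇒ b·3 = 1509·754 = 1137786 ⇒ b = 379262.
(Check via b = v(v − 1)/6 = 1509·1508/6 = 2275572/6 = 379262.)

r = 754, b = 379262.


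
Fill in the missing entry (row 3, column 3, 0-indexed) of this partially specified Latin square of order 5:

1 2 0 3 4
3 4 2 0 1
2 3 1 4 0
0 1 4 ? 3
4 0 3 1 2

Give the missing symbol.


Row 3 contains symbols [0, 1, 3, 4] — missing [2].
Column 3 contains symbols [0, 1, 3, 4] — missing [2].
The missing symbol must appear in both missing sets; intersection = [2].
Therefore the hidden value is 2.

Missing value = 2.


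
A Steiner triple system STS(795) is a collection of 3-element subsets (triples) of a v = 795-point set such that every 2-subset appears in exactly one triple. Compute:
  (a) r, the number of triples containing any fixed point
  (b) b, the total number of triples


An STS(v) is a 2-(v, 3, 1) BIBD: block size k = 3, λ = 1.
Replication: r(k − 1) = λ(v − 1) ⇒ r·2 = 795 − 1 = 794 ⇒ r = 397.
Block count: b = v(v − 1)/6 = 795·794/6 = 631230/6 = 105205.

r = 397, b = 105205.


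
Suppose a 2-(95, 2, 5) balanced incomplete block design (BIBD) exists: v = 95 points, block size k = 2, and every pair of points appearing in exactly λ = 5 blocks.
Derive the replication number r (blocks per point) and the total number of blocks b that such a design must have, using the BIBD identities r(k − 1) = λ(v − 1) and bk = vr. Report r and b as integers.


Any 2-(v, k, λ) BIBD satisfies two necessary conditions:
  (i)  Each point sits in r blocks, and counting incidences through any fixed point gives r(k − 1) = λ(v − 1), so r = λ(v − 1)/(k − 1).
  (ii) Total incidences bk = vr, so b = vr/k.
Step 1: r = λ(v − 1)/(k − 1) = 5·(95 − 1)/(2 − 1) = 5·94/1 = 470/1 = 470.
Step 2: b = vr/k = 95·470/2 = 44650/2 = 22325.
Check integrality: r = 470 ∈ Z ✓, b = 22325 ∈ Z ✓.
(These identities are necessary conditions: they determine r and b for any design with these parameters, but do not by themselves prove that one exists.)

r = 470, b = 22325.


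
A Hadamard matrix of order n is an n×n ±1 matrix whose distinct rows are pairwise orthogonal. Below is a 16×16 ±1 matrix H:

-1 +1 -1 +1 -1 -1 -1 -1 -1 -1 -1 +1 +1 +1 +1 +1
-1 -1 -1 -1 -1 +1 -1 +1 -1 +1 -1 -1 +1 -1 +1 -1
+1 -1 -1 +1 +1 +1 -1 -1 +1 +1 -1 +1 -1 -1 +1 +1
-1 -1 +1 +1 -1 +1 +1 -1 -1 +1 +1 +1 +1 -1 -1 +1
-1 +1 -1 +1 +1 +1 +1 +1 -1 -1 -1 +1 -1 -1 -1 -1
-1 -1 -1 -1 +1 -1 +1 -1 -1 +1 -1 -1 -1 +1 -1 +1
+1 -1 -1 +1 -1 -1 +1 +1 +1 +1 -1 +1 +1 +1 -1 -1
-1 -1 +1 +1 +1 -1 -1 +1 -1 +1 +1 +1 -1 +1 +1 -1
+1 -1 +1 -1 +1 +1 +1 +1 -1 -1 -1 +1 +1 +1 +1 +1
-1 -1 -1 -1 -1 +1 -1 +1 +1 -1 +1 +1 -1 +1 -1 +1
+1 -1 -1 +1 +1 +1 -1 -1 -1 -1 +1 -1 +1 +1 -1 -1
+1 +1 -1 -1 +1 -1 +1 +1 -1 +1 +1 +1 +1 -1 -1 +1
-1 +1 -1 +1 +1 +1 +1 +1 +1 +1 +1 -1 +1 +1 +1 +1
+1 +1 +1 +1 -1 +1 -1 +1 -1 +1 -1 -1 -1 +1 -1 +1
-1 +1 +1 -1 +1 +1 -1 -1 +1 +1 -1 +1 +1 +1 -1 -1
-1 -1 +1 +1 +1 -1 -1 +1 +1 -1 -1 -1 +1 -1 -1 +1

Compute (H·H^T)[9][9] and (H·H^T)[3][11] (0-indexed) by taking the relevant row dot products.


Row 3 of H: [-1, -1, 1, 1, -1, 1, 1, -1, -1, 1, 1, 1, 1, -1, -1, 1].
Row 9 of H: [-1, -1, -1, -1, -1, 1, -1, 1, 1, -1, 1, 1, -1, 1, -1, 1].
Row 11 of H: [1, 1, -1, -1, 1, -1, 1, 1, -1, 1, 1, 1, 1, -1, -1, 1].
(H·H^T)[9][9] = Σ_j H[9][j]·H[9][j] = (-1)² + (-1)² + (-1)² + (-1)² + (-1)² + (1)² + (-1)² + (1)² + (1)² + (-1)² + (1)² + (1)² + (-1)² + (1)² + (-1)² + (1)² = 1 + 1 + 1 + 1 + 1 + 1 + 1 + 1 + 1 + 1 + 1 + 1 + 1 + 1 + 1 + 1 = 16.
(H·H^T)[3][11] = Σ_j H[3][j]·H[11][j] = (-1)·(1) + (-1)·(1) + (1)·(-1) + (1)·(-1) + (-1)·(1) + (1)·(-1) + (1)·(1) + (-1)·(1) + (-1)·(-1) + (1)·(1) + (1)·(1) + (1)·(1) + (1)·(1) + (-1)·(-1) + (-1)·(-1) + (1)·(1) = -1 + -1 + -1 + -1 + -1 + -1 + 1 + -1 + 1 + 1 + 1 + 1 + 1 + 1 + 1 + 1 = 2.
Rows 3 and 11 are not orthogonal (dot product = 2 ≠ 0), so H is not a Hadamard matrix.

(9,9) entry = 16; (3,11) entry = 2.


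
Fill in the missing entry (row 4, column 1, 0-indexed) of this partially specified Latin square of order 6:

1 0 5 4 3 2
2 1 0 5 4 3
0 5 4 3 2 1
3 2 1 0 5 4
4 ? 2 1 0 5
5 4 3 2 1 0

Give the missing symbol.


Row 4 contains symbols [0, 1, 2, 4, 5] — missing [3].
Column 1 contains symbols [0, 1, 2, 4, 5] — missing [3].
The missing symbol must appear in both missing sets; intersection = [3].
Therefore the hidden value is 3.

Missing value = 3.


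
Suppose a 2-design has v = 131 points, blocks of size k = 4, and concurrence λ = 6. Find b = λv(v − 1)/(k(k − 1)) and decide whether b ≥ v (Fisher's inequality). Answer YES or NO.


b = λv(v − 1)/(k(k − 1)) = 6·131·130/(4·3) = 102180/12 = 8515.
Compare with v = 131: b ≥ v, so Fisher's inequality holds.

YES


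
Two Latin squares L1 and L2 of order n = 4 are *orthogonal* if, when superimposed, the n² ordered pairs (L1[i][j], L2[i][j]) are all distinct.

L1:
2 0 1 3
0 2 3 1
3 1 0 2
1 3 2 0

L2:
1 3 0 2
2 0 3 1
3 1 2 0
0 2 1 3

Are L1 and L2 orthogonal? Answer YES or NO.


Form the n² = 16 superimposed pairs (L1[i][j], L2[i][j]), row by row (rows and columns indexed from 0):
row 0: (2,1) (0,3) (1,0) (3,2)
row 1: (0,2) (2,0) (3,3) (1,1)
row 2: (3,3) (1,1) (0,2) (2,0)
row 3: (1,0) (3,2) (2,1) (0,3)
Orthogonality requires all 16 pairs distinct.
But the pair (3,3) repeats: cell (1,2) has L1 = 3, L2 = 3, and cell (2,0) has L1 = 3, L2 = 3.
A repeated pair means some other pair never occurs (only 8 distinct pairs out of 16), so the squares are not orthogonal.
Conclusion: NO.

NO


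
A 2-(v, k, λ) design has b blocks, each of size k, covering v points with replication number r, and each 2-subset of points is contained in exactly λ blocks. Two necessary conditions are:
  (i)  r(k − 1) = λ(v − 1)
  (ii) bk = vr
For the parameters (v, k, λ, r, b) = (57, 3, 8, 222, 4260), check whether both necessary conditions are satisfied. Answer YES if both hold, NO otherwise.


Condition (i): r(k − 1) = 222·2 = 444; λ(v − 1) = 8·56 = 448. Match? NO.
Condition (ii): bk = 4260·3 = 12780; vr = 57·222 = 12654. Match? NO.
Both conditions hold? NO.

NO


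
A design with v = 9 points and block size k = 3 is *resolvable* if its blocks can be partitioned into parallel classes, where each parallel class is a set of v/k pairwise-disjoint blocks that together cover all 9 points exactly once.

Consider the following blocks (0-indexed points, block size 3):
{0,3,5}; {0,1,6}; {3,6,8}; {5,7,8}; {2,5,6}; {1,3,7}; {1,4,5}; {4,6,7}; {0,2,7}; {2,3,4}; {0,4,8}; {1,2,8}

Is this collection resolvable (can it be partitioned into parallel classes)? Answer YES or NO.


v = 9, block size k = 3, number of blocks = 12.
For resolvability, blocks must partition into parallel classes of size v/k = 3.
Total blocks must therefore be a multiple of 3: 12 = 3·4 + 0 ⇒ divisible ✓.
Greedy packing gives 4 candidate class(es). Each should be a full parallel class (size 3, covers all 9 points).
  Class 1 (3 blocks): {0,3,5}; {4,6,7}; {1,2,8}. Points covered: [0, 1, 2, 3, 4, 5, 6, 7, 8].
  Class 2 (3 blocks): {0,1,6}; {5,7,8}; {2,3,4}. Points covered: [0, 1, 2, 3, 4, 5, 6, 7, 8].
  Class 3 (3 blocks): {3,6,8}; {1,4,5}; {0,2,7}. Points covered: [0, 1, 2, 3, 4, 5, 6, 7, 8].
  Class 4 (3 blocks): {2,5,6}; {1,3,7}; {0,4,8}. Points covered: [0, 1, 2, 3, 4, 5, 6, 7, 8].
All classes full (size 3)? YES. All classes cover every point? YES.
Resolvable? YES.

YES


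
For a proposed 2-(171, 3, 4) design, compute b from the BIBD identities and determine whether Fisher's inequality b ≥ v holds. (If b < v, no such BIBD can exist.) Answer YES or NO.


b = λv(v − 1)/(k(k − 1)) = 4·171·170/(3·2) = 116280/6 = 19380.
Compare with v = 171: b ≥ v, so Fisher's inequality holds.

YES


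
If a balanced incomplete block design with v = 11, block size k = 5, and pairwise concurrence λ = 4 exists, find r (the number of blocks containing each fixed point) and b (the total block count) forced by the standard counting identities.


Any 2-(v, k, λ) BIBD satisfies two necessary conditions:
  (i)  Each point sits in r blocks, and counting incidences through any fixed point gives r(k − 1) = λ(v − 1), so r = λ(v − 1)/(k − 1).
  (ii) Total incidences bk = vr, so b = vr/k.
Step 1: r = λ(v − 1)/(k − 1) = 4·(11 − 1)/(5 − 1) = 4·10/4 = 40/4 = 10.
Step 2: b = vr/k = 11·10/5 = 110/5 = 22.
Check integrality: r = 10 ∈ Z ✓, b = 22 ∈ Z ✓.
(These identities are necessary conditions: they determine r and b for any design with these parameters, but do not by themselves prove that one exists.)

r = 10, b = 22.


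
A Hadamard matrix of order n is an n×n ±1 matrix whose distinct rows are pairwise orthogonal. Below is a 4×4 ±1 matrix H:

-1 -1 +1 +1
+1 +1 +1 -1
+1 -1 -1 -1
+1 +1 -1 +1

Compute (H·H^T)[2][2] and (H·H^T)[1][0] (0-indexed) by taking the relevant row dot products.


Row 0 of H: [-1, -1, 1, 1].
Row 1 of H: [1, 1, 1, -1].
Row 2 of H: [1, -1, -1, -1].
(H·H^T)[2][2] = Σ_j H[2][j]·H[2][j] = (1)² + (-1)² + (-1)² + (-1)² = 1 + 1 + 1 + 1 = 4.
(H·H^T)[1][0] = Σ_j H[1][j]·H[0][j] = (1)·(-1) + (1)·(-1) + (1)·(1) + (-1)·(1) = -1 + -1 + 1 + -1 = -2.
Rows 1 and 0 are not orthogonal (dot product = -2 ≠ 0), so H is not a Hadamard matrix.

(2,2) entry = 4; (1,0) entry = -2.


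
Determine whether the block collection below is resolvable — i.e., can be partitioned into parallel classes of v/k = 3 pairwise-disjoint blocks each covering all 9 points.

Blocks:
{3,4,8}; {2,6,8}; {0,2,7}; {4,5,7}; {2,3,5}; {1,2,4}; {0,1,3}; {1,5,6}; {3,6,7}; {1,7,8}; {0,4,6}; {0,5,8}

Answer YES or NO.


v = 9, block size k = 3, number of blocks = 12.
For resolvability, blocks must partition into parallel classes of size v/k = 3.
Total blocks must therefore be a multiple of 3: 12 = 3·4 + 0 ⇒ divisible ✓.
Greedy packing gives 4 candidate class(es). Each should be a full parallel class (size 3, covers all 9 points).
  Class 1 (3 blocks): {3,4,8}; {0,2,7}; {1,5,6}. Points covered: [0, 1, 2, 3, 4, 5, 6, 7, 8].
  Class 2 (3 blocks): {2,6,8}; {4,5,7}; {0,1,3}. Points covered: [0, 1, 2, 3, 4, 5, 6, 7, 8].
  Class 3 (3 blocks): {2,3,5}; {1,7,8}; {0,4,6}. Points covered: [0, 1, 2, 3, 4, 5, 6, 7, 8].
  Class 4 (3 blocks): {1,2,4}; {3,6,7}; {0,5,8}. Points covered: [0, 1, 2, 3, 4, 5, 6, 7, 8].
All classes full (size 3)? YES. All classes cover every point? YES.
Resolvable? YES.

YES


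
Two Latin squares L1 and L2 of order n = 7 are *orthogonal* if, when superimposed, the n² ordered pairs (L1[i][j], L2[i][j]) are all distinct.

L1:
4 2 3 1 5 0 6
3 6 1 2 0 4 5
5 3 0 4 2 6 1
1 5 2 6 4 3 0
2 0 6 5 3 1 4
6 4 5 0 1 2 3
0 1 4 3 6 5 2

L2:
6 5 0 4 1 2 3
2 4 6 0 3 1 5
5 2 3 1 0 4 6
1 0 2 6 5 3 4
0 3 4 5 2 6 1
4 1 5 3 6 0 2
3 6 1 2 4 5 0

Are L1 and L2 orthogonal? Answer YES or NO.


Form the n² = 49 superimposed pairs (L1[i][j], L2[i][j]), row by row (rows and columns indexed from 0):
row 0: (4,6) (2,5) (3,0) (1,4) (5,1) (0,2) (6,3)
row 1: (3,2) (6,4) (1,6) (2,0) (0,3) (4,1) (5,5)
row 2: (5,5) (3,2) (0,3) (4,1) (2,0) (6,4) (1,6)
row 3: (1,1) (5,0) (2,2) (6,6) (4,5) (3,3) (0,4)
row 4: (2,0) (0,3) (6,4) (5,5) (3,2) (1,6) (4,1)
row 5: (6,4) (4,1) (5,5) (0,3) (1,6) (2,0) (3,2)
row 6: (0,3) (1,6) (4,1) (3,2) (6,4) (5,5) (2,0)
Orthogonality requires all 49 pairs distinct.
But the pair (5,5) repeats: cell (1,6) has L1 = 5, L2 = 5, and cell (2,0) has L1 = 5, L2 = 5.
A repeated pair means some other pair never occurs (only 21 distinct pairs out of 49), so the squares are not orthogonal.
Conclusion: NO.

NO


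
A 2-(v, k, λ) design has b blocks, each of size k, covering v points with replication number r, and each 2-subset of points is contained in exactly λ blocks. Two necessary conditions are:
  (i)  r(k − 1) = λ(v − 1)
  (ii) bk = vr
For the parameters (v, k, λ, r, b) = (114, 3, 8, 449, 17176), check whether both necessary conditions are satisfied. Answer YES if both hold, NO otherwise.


Condition (i): r(k − 1) = 449·2 = 898; λ(v − 1) = 8·113 = 904. Match? NO.
Condition (ii): bk = 17176·3 = 51528; vr = 114·449 = 51186. Match? NO.
Both conditions hold? NO.

NO


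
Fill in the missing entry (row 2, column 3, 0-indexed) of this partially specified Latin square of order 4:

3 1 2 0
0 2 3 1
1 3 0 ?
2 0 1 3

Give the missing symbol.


Row 2 contains symbols [0, 1, 3] — missing [2].
Column 3 contains symbols [0, 1, 3] — missing [2].
The missing symbol must appear in both missing sets; intersection = [2].
Therefore the hidden value is 2.

Missing value = 2.


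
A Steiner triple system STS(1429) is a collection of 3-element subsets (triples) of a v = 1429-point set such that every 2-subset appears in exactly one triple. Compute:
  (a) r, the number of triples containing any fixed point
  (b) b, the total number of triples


An STS(v) is a 2-(v, 3, 1) BIBD: block size k = 3, λ = 1.
Replication: r(k − 1) = λ(v − 1) ⇒ r·2 = 1429 − 1 = 1428 ⇒ r = 714.
Block count: b = v(v − 1)/6 = 1429·1428/6 = 2040612/6 = 340102.

r = 714, b = 340102.


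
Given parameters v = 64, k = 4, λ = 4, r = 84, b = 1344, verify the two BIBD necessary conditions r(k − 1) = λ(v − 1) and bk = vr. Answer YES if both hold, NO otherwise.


Condition (i): r(k − 1) = 84·3 = 252; λ(v − 1) = 4·63 = 252. Match? YES.
Condition (ii): bk = 1344·4 = 5376; vr = 64·84 = 5376. Match? YES.
Both conditions hold? YES.

YES


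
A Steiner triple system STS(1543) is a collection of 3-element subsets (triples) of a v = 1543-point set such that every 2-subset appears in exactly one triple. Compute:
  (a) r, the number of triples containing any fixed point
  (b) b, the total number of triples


An STS(v) is a 2-(v, 3, 1) BIBD: block size k = 3, λ = 1.
Replication: r(k − 1) = λ(v − 1) ⇒ r·2 = 1543 − 1 = 1542 ⇒ r = 771.
Block count: bk = vr ⇒ b·3 = 1543·771 = 1189653 ⇒ b = 396551.

r = 771, b = 396551.


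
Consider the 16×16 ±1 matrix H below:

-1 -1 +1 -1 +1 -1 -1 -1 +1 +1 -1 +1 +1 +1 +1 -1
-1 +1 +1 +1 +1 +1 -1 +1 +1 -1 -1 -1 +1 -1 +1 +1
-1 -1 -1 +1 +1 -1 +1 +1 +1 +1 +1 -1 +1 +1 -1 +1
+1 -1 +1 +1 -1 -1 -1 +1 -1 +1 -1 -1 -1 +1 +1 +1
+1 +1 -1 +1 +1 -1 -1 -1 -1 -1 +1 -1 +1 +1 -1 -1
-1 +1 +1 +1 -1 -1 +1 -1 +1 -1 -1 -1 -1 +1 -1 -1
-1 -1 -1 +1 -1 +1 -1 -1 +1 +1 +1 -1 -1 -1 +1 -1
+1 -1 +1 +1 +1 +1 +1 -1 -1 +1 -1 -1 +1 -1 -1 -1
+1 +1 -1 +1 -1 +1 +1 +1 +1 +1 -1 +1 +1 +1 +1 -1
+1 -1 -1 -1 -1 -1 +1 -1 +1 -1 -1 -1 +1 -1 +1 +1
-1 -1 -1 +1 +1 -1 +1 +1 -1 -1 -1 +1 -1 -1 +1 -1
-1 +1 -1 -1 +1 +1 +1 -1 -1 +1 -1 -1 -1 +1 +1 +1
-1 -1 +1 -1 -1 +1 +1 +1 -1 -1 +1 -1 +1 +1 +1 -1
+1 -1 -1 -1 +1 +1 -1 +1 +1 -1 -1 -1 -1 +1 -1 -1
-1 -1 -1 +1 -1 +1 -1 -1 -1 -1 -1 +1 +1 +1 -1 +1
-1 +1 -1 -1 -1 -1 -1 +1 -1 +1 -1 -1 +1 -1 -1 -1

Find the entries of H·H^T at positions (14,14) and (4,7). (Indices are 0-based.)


Row 4 of H: [1, 1, -1, 1, 1, -1, -1, -1, -1, -1, 1, -1, 1, 1, -1, -1].
Row 7 of H: [1, -1, 1, 1, 1, 1, 1, -1, -1, 1, -1, -1, 1, -1, -1, -1].
Row 14 of H: [-1, -1, -1, 1, -1, 1, -1, -1, -1, -1, -1, 1, 1, 1, -1, 1].
(H·H^T)[14][14] = Σ_j H[14][j]·H[14][j] = (-1)² + (-1)² + (-1)² + (1)² + (-1)² + (1)² + (-1)² + (-1)² + (-1)² + (-1)² + (-1)² + (1)² + (1)² + (1)² + (-1)² + (1)² = 1 + 1 + 1 + 1 + 1 + 1 + 1 + 1 + 1 + 1 + 1 + 1 + 1 + 1 + 1 + 1 = 16.
(H·H^T)[4][7] = Σ_j H[4][j]·H[7][j] = (1)·(1) + (1)·(-1) + (-1)·(1) + (1)·(1) + (1)·(1) + (-1)·(1) + (-1)·(1) + (-1)·(-1) + (-1)·(-1) + (-1)·(1) + (1)·(-1) + (-1)·(-1) + (1)·(1) + (1)·(-1) + (-1)·(-1) + (-1)·(-1) = 1 + -1 + -1 + 1 + 1 + -1 + -1 + 1 + 1 + -1 + -1 + 1 + 1 + -1 + 1 + 1 = 2.
Rows 4 and 7 are not orthogonal (dot product = 2 ≠ 0), so H is not a Hadamard matrix.

(14,14) entry = 16; (4,7) entry = 2.


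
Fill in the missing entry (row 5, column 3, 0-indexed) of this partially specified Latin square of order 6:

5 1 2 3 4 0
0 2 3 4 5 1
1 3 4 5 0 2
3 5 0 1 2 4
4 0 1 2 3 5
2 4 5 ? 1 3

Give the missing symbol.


Row 5 contains symbols [1, 2, 3, 4, 5] — missing [0].
Column 3 contains symbols [1, 2, 3, 4, 5] — missing [0].
The missing symbol must appear in both missing sets; intersection = [0].
Therefore the hidden value is 0.

Missing value = 0.


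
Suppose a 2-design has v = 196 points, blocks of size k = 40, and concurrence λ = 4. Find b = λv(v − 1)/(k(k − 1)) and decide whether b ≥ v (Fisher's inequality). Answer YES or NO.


b = λv(v − 1)/(k(k − 1)) = 4·196·195/(40·39) = 152880/1560 = 98.
Compare with v = 196: b < v, so Fisher's inequality fails.

NO


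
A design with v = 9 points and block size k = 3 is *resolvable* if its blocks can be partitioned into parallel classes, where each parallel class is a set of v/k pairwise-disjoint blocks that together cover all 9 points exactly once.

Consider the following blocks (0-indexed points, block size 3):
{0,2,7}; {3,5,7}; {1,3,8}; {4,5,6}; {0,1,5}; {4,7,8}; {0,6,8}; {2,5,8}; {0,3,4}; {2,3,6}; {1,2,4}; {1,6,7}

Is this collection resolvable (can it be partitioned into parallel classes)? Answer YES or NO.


v = 9, block size k = 3, number of blocks = 12.
For resolvability, blocks must partition into parallel classes of size v/k = 3.
Total blocks must therefore be a multiple of 3: 12 = 3·4 + 0 ⇒ divisible ✓.
Greedy packing gives 4 candidate class(es). Each should be a full parallel class (size 3, covers all 9 points).
  Class 1 (3 blocks): {0,2,7}; {1,3,8}; {4,5,6}. Points covered: [0, 1, 2, 3, 4, 5, 6, 7, 8].
  Class 2 (3 blocks): {3,5,7}; {0,6,8}; {1,2,4}. Points covered: [0, 1, 2, 3, 4, 5, 6, 7, 8].
  Class 3 (3 blocks): {0,1,5}; {4,7,8}; {2,3,6}. Points covered: [0, 1, 2, 3, 4, 5, 6, 7, 8].
  Class 4 (3 blocks): {2,5,8}; {0,3,4}; {1,6,7}. Points covered: [0, 1, 2, 3, 4, 5, 6, 7, 8].
All classes full (size 3)? YES. All classes cover every point? YES.
Resolvable? YES.

YES


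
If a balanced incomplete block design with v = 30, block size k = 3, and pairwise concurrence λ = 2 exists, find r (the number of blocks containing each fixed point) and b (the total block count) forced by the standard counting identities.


Any 2-(v, k, λ) BIBD satisfies two necessary conditions:
  (i)  Each point sits in r blocks, and counting incidences through any fixed point gives r(k − 1) = λ(v − 1), so r = λ(v − 1)/(k − 1).
  (ii) Total incidences bk = vr, so b = vr/k.
Step 1: r = λ(v − 1)/(k − 1) = 2·(30 − 1)/(3 − 1) = 2·29/2 = 58/2 = 29.
Step 2: b = vr/k = 30·29/3 = 870/3 = 290.
Check integrality: r = 29 ∈ Z ✓, b = 290 ∈ Z ✓.
(These identities are necessary conditions: they determine r and b for any design with these parameters, but do not by themselves prove that one exists.)

r = 29, b = 290.


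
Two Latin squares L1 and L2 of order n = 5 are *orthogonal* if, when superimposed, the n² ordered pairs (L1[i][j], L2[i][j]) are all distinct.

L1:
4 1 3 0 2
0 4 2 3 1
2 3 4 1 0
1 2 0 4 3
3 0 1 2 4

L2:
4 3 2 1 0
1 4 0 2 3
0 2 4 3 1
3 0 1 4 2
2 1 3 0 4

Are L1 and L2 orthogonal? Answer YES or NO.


Form the n² = 25 superimposed pairs (L1[i][j], L2[i][j]), row by row (rows and columns indexed from 0):
row 0: (4,4) (1,3) (3,2) (0,1) (2,0)
row 1: (0,1) (4,4) (2,0) (3,2) (1,3)
row 2: (2,0) (3,2) (4,4) (1,3) (0,1)
row 3: (1,3) (2,0) (0,1) (4,4) (3,2)
row 4: (3,2) (0,1) (1,3) (2,0) (4,4)
Orthogonality requires all 25 pairs distinct.
But the pair (0,1) repeats: cell (0,3) has L1 = 0, L2 = 1, and cell (1,0) has L1 = 0, L2 = 1.
A repeated pair means some other pair never occurs (only 5 distinct pairs out of 25), so the squares are not orthogonal.
Conclusion: NO.

NO


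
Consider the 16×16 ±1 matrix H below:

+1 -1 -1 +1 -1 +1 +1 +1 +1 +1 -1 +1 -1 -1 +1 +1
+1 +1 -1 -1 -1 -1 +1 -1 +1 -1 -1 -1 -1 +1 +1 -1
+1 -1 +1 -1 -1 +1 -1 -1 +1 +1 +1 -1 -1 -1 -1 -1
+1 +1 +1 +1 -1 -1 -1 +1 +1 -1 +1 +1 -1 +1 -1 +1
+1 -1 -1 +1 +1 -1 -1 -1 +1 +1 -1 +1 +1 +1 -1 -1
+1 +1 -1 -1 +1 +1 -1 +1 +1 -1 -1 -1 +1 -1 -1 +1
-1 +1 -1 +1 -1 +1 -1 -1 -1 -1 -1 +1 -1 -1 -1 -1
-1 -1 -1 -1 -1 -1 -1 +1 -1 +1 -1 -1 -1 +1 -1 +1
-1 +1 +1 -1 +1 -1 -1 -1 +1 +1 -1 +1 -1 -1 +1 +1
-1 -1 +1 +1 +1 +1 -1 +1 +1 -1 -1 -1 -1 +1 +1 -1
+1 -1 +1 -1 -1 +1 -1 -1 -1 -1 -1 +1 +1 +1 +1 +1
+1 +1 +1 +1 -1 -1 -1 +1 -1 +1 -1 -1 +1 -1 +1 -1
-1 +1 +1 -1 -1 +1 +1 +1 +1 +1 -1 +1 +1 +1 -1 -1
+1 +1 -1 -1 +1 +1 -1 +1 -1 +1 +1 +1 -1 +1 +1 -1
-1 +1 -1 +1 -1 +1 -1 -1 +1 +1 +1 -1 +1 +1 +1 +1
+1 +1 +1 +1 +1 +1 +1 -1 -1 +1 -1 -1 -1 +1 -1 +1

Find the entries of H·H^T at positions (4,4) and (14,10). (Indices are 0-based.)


Row 4 of H: [1, -1, -1, 1, 1, -1, -1, -1, 1, 1, -1, 1, 1, 1, -1, -1].
Row 10 of H: [1, -1, 1, -1, -1, 1, -1, -1, -1, -1, -1, 1, 1, 1, 1, 1].
Row 14 of H: [-1, 1, -1, 1, -1, 1, -1, -1, 1, 1, 1, -1, 1, 1, 1, 1].
(H·H^T)[4][4] = Σ_j H[4][j]·H[4][j] = (1)² + (-1)² + (-1)² + (1)² + (1)² + (-1)² + (-1)² + (-1)² + (1)² + (1)² + (-1)² + (1)² + (1)² + (1)² + (-1)² + (-1)² = 1 + 1 + 1 + 1 + 1 + 1 + 1 + 1 + 1 + 1 + 1 + 1 + 1 + 1 + 1 + 1 = 16.
(H·H^T)[14][10] = Σ_j H[14][j]·H[10][j] = (-1)·(1) + (1)·(-1) + (-1)·(1) + (1)·(-1) + (-1)·(-1) + (1)·(1) + (-1)·(-1) + (-1)·(-1) + (1)·(-1) + (1)·(-1) + (1)·(-1) + (-1)·(1) + (1)·(1) + (1)·(1) + (1)·(1) + (1)·(1) = -1 + -1 + -1 + -1 + 1 + 1 + 1 + 1 + -1 + -1 + -1 + -1 + 1 + 1 + 1 + 1 = 0.
So rows 14 and 10 are orthogonal; the diagonal entry equals n = 16.

(4,4) entry = 16; (14,10) entry = 0.


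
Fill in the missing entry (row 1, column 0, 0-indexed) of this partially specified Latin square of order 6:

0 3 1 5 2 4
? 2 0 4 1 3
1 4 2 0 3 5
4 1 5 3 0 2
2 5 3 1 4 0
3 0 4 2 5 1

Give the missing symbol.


Row 1 contains symbols [0, 1, 2, 3, 4] — missing [5].
Column 0 contains symbols [0, 1, 2, 3, 4] — missing [5].
The missing symbol must appear in both missing sets; intersection = [5].
Therefore the hidden value is 5.

Missing value = 5.


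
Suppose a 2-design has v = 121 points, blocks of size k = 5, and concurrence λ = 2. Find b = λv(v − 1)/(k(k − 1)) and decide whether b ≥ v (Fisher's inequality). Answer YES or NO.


b = λv(v − 1)/(k(k − 1)) = 2·121·120/(5·4) = 29040/20 = 1452.
Compare with v = 121: b ≥ v, so Fisher's inequality holds.

YES


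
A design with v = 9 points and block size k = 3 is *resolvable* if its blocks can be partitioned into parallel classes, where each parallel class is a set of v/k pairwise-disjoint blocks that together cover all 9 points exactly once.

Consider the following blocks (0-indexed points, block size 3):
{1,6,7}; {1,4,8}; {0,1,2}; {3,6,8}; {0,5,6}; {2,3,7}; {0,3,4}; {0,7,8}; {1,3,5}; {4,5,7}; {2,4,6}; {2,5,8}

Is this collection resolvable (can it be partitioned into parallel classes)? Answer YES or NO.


v = 9, block size k = 3, number of blocks = 12.
For resolvability, blocks must partition into parallel classes of size v/k = 3.
Total blocks must therefore be a multiple of 3: 12 = 3·4 + 0 ⇒ divisible ✓.
Greedy packing gives 4 candidate class(es). Each should be a full parallel class (size 3, covers all 9 points).
  Class 1 (3 blocks): {1,6,7}; {0,3,4}; {2,5,8}. Points covered: [0, 1, 2, 3, 4, 5, 6, 7, 8].
  Class 2 (3 blocks): {1,4,8}; {0,5,6}; {2,3,7}. Points covered: [0, 1, 2, 3, 4, 5, 6, 7, 8].
  Class 3 (3 blocks): {0,1,2}; {3,6,8}; {4,5,7}. Points covered: [0, 1, 2, 3, 4, 5, 6, 7, 8].
  Class 4 (3 blocks): {0,7,8}; {1,3,5}; {2,4,6}. Points covered: [0, 1, 2, 3, 4, 5, 6, 7, 8].
All classes full (size 3)? YES. All classes cover every point? YES.
Resolvable? YES.

YES


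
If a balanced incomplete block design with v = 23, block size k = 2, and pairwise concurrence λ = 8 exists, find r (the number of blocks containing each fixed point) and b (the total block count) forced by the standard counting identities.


Any 2-(v, k, λ) BIBD satisfies two necessary conditions:
  (i)  Each point sits in r blocks, and counting incidences through any fixed point gives r(k − 1) = λ(v − 1), so r = λ(v − 1)/(k − 1).
  (ii) Total incidences bk = vr, so b = vr/k.
Step 1: r = λ(v − 1)/(k − 1) = 8·(23 − 1)/(2 − 1) = 8·22/1 = 176/1 = 176.
Step 2: b = vr/k = 23·176/2 = 4048/2 = 2024.
Check integrality: r = 176 ∈ Z ✓, b = 2024 ∈ Z ✓.
(These identities are necessary conditions: they determine r and b for any design with these parameters, but do not by themselves prove that one exists.)

r = 176, b = 2024.


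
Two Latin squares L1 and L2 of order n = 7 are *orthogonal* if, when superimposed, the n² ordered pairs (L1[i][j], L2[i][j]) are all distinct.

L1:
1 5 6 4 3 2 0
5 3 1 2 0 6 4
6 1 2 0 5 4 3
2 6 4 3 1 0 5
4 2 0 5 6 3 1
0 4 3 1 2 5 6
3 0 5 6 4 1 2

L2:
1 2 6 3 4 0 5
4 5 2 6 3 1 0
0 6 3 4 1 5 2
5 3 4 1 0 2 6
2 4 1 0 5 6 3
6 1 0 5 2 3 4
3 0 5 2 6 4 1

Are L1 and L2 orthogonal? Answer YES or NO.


Form the n² = 49 superimposed pairs (L1[i][j], L2[i][j]), row by row (rows and columns indexed from 0):
row 0: (1,1) (5,2) (6,6) (4,3) (3,4) (2,0) (0,5)
row 1: (5,4) (3,5) (1,2) (2,6) (0,3) (6,1) (4,0)
row 2: (6,0) (1,6) (2,3) (0,4) (5,1) (4,5) (3,2)
row 3: (2,5) (6,3) (4,4) (3,1) (1,0) (0,2) (5,6)
row 4: (4,2) (2,4) (0,1) (5,0) (6,5) (3,6) (1,3)
row 5: (0,6) (4,1) (3,0) (1,5) (2,2) (5,3) (6,4)
row 6: (3,3) (0,0) (5,5) (6,2) (4,6) (1,4) (2,1)
Orthogonality requires all 49 pairs distinct.
Check by first coordinate: for each symbol s of L1, list the L2 entries in the n cells where L1 = s; they must all differ.
  L1 = 0: L2 entries (in reading order) 5, 3, 4, 2, 1, 6, 0 — all 7 distinct ✓
  L1 = 1: L2 entries (in reading order) 1, 2, 6, 0, 3, 5, 4 — all 7 distinct ✓
  L1 = 2: L2 entries (in reading order) 0, 6, 3, 5, 4, 2, 1 — all 7 distinct ✓
  L1 = 3: L2 entries (in reading order) 4, 5, 2, 1, 6, 0, 3 — all 7 distinct ✓
  L1 = 4: L2 entries (in reading order) 3, 0, 5, 4, 2, 1, 6 — all 7 distinct ✓
  L1 = 5: L2 entries (in reading order) 2, 4, 1, 6, 0, 3, 5 — all 7 distinct ✓
  L1 = 6: L2 entries (in reading order) 6, 1, 0, 3, 5, 4, 2 — all 7 distinct ✓
Every symbol of L1 meets every symbol of L2 exactly once, so all 49 pairs are distinct (49 of 49).
Conclusion: YES.

YES


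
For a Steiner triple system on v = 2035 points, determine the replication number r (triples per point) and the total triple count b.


An STS(v) is a 2-(v, 3, 1) BIBD: block size k = 3, λ = 1.
Replication: r(k − 1) = λ(v − 1) ⇒ r·2 = 2035 − 1 = 2034 ⇒ r = 1017.
Block count: b = v(v − 1)/6 = 2035·2034/6 = 4139190/6 = 689865.
(Check via bk = vr: 689865·3 = 2069595 = 2035·1017 = 2069595 ✓.)

r = 1017, b = 689865.


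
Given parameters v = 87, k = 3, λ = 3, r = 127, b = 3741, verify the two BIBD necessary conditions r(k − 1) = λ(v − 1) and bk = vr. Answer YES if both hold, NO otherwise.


Condition (i): r(k − 1) = 127·2 = 254; λ(v − 1) = 3·86 = 258. Match? NO.
Condition (ii): bk = 3741·3 = 11223; vr = 87·127 = 11049. Match? NO.
Both conditions hold? NO.

NO


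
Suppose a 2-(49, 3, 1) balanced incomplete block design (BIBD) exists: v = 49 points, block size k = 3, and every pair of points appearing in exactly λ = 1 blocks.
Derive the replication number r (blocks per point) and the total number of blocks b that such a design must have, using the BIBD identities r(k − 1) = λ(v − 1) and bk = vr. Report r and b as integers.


Any 2-(v, k, λ) BIBD satisfies two necessary conditions:
  (i)  Each point sits in r blocks, and counting incidences through any fixed point gives r(k − 1) = λ(v − 1), so r = λ(v − 1)/(k − 1).
  (ii) Total incidences bk = vr, so b = vr/k.
Step 1: r = λ(v − 1)/(k − 1) = 1·(49 − 1)/(3 − 1) = 1·48/2 = 48/2 = 24.
Step 2: b = vr/k = 49·24/3 = 1176/3 = 392.
Check integrality: r = 24 ∈ Z ✓, b = 392 ∈ Z ✓.
(These identities are necessary conditions: they determine r and b for any design with these parameters, but do not by themselves prove that one exists.)

r = 24, b = 392.


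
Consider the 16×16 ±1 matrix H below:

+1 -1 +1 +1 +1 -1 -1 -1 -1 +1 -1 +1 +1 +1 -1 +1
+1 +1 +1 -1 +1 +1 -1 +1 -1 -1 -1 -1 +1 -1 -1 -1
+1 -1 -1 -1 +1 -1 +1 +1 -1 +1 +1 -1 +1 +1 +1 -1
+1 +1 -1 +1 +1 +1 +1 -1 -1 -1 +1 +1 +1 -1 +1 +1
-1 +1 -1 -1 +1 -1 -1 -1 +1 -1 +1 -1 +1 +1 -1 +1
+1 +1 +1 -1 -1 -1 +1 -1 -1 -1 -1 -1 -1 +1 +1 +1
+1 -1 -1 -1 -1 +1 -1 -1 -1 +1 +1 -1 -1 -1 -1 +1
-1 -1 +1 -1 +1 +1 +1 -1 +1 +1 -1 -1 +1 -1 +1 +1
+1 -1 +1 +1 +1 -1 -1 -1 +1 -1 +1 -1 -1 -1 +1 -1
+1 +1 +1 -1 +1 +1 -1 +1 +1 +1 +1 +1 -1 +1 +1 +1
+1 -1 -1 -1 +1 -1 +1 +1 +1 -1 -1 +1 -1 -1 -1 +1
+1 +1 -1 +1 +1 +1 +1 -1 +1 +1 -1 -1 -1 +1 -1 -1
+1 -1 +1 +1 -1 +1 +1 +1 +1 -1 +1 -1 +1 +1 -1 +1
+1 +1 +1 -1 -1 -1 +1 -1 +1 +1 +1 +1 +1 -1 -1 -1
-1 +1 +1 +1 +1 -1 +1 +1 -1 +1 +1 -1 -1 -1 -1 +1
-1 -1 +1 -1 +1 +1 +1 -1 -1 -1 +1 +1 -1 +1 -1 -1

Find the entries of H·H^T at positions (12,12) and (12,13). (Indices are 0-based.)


Row 12 of H: [1, -1, 1, 1, -1, 1, 1, 1, 1, -1, 1, -1, 1, 1, -1, 1].
Row 13 of H: [1, 1, 1, -1, -1, -1, 1, -1, 1, 1, 1, 1, 1, -1, -1, -1].
(H·H^T)[12][12] = Σ_j H[12][j]·H[12][j] = (1)² + (-1)² + (1)² + (1)² + (-1)² + (1)² + (1)² + (1)² + (1)² + (-1)² + (1)² + (-1)² + (1)² + (1)² + (-1)² + (1)² = 1 + 1 + 1 + 1 + 1 + 1 + 1 + 1 + 1 + 1 + 1 + 1 + 1 + 1 + 1 + 1 = 16.
(H·H^T)[12][13] = Σ_j H[12][j]·H[13][j] = (1)·(1) + (-1)·(1) + (1)·(1) + (1)·(-1) + (-1)·(-1) + (1)·(-1) + (1)·(1) + (1)·(-1) + (1)·(1) + (-1)·(1) + (1)·(1) + (-1)·(1) + (1)·(1) + (1)·(-1) + (-1)·(-1) + (1)·(-1) = 1 + -1 + 1 + -1 + 1 + -1 + 1 + -1 + 1 + -1 + 1 + -1 + 1 + -1 + 1 + -1 = 0.
So rows 12 and 13 are orthogonal; the diagonal entry equals n = 16.

(12,12) entry = 16; (12,13) entry = 0.


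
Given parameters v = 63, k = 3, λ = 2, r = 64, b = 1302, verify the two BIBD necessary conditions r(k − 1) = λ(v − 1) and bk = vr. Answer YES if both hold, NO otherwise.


Condition (i): r(k − 1) = 64·2 = 128; λ(v − 1) = 2·62 = 124. Match? NO.
Condition (ii): bk = 1302·3 = 3906; vr = 63·64 = 4032. Match? NO.
Both conditions hold? NO.

NO


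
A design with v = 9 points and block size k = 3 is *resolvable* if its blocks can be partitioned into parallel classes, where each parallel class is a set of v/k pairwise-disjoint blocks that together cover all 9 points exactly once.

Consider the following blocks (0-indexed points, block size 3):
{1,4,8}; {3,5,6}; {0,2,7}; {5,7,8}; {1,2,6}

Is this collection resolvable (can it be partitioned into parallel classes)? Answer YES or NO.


v = 9, block size k = 3, number of blocks = 5.
For resolvability, blocks must partition into parallel classes of size v/k = 3.
Total blocks must therefore be a multiple of 3: 5 = 3·1 + 2 ⇒ not divisible ✗.
Resolvable? NO.

NO


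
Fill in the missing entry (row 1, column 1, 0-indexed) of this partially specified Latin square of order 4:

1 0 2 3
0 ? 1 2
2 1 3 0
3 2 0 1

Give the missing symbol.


Row 1 contains symbols [0, 1, 2] — missing [3].
Column 1 contains symbols [0, 1, 2] — missing [3].
The missing symbol must appear in both missing sets; intersection = [3].
Therefore the hidden value is 3.

Missing value = 3.


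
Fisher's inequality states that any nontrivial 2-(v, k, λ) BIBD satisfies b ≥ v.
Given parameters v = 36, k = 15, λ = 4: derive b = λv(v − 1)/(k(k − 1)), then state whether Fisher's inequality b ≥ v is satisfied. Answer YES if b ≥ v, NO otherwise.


b = λv(v − 1)/(k(k − 1)) = 4·36·35/(15·14) = 5040/210 = 24.
Compare with v = 36: b < v, so Fisher's inequality fails.

NO


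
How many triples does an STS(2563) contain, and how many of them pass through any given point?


An STS(v) is a 2-(v, 3, 1) BIBD: block size k = 3, λ = 1.
Replication: r(k − 1) = λ(v − 1) ⇒ r·2 = 2563 − 1 = 2562 ⇒ r = 1281.
Block count: b = v(v − 1)/6 = 2563·2562/6 = 6566406/6 = 1094401.

r = 1281, b = 1094401.


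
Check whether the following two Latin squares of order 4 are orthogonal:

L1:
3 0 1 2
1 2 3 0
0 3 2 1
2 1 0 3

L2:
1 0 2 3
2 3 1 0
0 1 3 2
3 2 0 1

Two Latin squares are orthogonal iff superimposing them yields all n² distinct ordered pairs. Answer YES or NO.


Form the n² = 16 superimposed pairs (L1[i][j], L2[i][j]), row by row (rows and columns indexed from 0):
row 0: (3,1) (0,0) (1,2) (2,3)
row 1: (1,2) (2,3) (3,1) (0,0)
row 2: (0,0) (3,1) (2,3) (1,2)
row 3: (2,3) (1,2) (0,0) (3,1)
Orthogonality requires all 16 pairs distinct.
But the pair (1,2) repeats: cell (0,2) has L1 = 1, L2 = 2, and cell (1,0) has L1 = 1, L2 = 2.
A repeated pair means some other pair never occurs (only 4 distinct pairs out of 16), so the squares are not orthogonal.
Conclusion: NO.

NO


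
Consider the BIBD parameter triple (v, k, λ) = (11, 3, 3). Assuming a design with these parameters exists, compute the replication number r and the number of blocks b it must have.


Any 2-(v, k, λ) BIBD satisfies two necessary conditions:
  (i)  Each point sits in r blocks, and counting incidences through any fixed point gives r(k − 1) = λ(v − 1), so r = λ(v − 1)/(k − 1).
  (ii) Total incidences bk = vr, so b = vr/k.
Step 1: r = λ(v − 1)/(k − 1) = 3·(11 − 1)/(3 − 1) = 3·10/2 = 30/2 = 15.
Step 2: b = vr/k = 11·15/3 = 165/3 = 55.
Check integrality: r = 15 ∈ Z ✓, b = 55 ∈ Z ✓.
(These identities are necessary conditions: they determine r and b for any design with these parameters, but do not by themselves prove that one exists.)

r = 15, b = 55.


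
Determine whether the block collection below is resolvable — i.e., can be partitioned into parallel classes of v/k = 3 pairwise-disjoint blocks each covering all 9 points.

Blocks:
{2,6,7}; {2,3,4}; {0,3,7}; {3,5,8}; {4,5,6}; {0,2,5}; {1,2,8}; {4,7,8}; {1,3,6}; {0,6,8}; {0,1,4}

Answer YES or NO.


v = 9, block size k = 3, number of blocks = 11.
For resolvability, blocks must partition into parallel classes of size v/k = 3.
Total blocks must therefore be a multiple of 3: 11 = 3·3 + 2 ⇒ not divisible ✗.
Resolvable? NO.

NO


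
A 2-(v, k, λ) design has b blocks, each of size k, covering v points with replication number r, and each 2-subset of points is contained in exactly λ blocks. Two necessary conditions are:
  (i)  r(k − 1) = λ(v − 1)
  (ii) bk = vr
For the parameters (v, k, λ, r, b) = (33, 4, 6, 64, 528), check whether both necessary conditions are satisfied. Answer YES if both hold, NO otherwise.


Condition (i): r(k − 1) = 64·3 = 192; λ(v − 1) = 6·32 = 192. Match? YES.
Condition (ii): bk = 528·4 = 2112; vr = 33·64 = 2112. Match? YES.
Both conditions hold? YES.

YES


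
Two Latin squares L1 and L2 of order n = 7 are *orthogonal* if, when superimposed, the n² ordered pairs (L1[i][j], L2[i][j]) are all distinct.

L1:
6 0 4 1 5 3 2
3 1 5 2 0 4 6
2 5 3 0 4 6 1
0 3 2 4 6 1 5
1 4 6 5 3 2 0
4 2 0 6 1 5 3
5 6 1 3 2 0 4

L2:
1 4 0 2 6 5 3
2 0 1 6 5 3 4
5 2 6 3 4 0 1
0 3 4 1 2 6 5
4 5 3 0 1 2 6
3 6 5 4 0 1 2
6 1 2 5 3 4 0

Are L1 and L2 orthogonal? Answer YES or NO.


Form the n² = 49 superimposed pairs (L1[i][j], L2[i][j]), row by row (rows and columns indexed from 0):
row 0: (6,1) (0,4) (4,0) (1,2) (5,6) (3,5) (2,3)
row 1: (3,2) (1,0) (5,1) (2,6) (0,5) (4,3) (6,4)
row 2: (2,5) (5,2) (3,6) (0,3) (4,4) (6,0) (1,1)
row 3: (0,0) (3,3) (2,4) (4,1) (6,2) (1,6) (5,5)
row 4: (1,4) (4,5) (6,3) (5,0) (3,1) (2,2) (0,6)
row 5: (4,3) (2,6) (0,5) (6,4) (1,0) (5,1) (3,2)
row 6: (5,6) (6,1) (1,2) (3,5) (2,3) (0,4) (4,0)
Orthogonality requires all 49 pairs distinct.
But the pair (4,3) repeats: cell (1,5) has L1 = 4, L2 = 3, and cell (5,0) has L1 = 4, L2 = 3.
A repeated pair means some other pair never occurs (only 35 distinct pairs out of 49), so the squares are not orthogonal.
Conclusion: NO.

NO


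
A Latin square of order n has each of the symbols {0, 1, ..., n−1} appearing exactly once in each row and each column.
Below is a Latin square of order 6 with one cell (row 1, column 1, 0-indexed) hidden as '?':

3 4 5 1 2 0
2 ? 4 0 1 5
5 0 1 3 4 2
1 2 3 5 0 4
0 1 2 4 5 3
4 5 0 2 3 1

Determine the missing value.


Row 1 contains symbols [0, 1, 2, 4, 5] — missing [3].
Column 1 contains symbols [0, 1, 2, 4, 5] — missing [3].
The missing symbol must appear in both missing sets; intersection = [3].
Therefore the hidden value is 3.

Missing value = 3.


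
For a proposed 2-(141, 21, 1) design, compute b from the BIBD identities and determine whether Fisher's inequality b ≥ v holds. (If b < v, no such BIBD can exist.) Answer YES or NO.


b = λv(v − 1)/(k(k − 1)) = 1·141·140/(21·20) = 19740/420 = 47.
Compare with v = 141: b < v, so Fisher's inequality fails.

NO


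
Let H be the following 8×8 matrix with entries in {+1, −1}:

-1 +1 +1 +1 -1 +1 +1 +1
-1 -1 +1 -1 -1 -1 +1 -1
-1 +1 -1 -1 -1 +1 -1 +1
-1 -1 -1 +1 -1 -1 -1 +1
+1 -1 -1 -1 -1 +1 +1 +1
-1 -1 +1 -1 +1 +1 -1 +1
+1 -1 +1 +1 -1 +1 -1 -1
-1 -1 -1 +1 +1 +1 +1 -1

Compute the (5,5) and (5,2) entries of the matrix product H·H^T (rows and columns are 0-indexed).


Row 2 of H: [-1, 1, -1, -1, -1, 1, -1, 1].
Row 5 of H: [-1, -1, 1, -1, 1, 1, -1, 1].
(H·H^T)[5][5] = Σ_j H[5][j]·H[5][j] = (-1)² + (-1)² + (1)² + (-1)² + (1)² + (1)² + (-1)² + (1)² = 1 + 1 + 1 + 1 + 1 + 1 + 1 + 1 = 8.
(H·H^T)[5][2] = Σ_j H[5][j]·H[2][j] = (-1)·(-1) + (-1)·(1) + (1)·(-1) + (-1)·(-1) + (1)·(-1) + (1)·(1) + (-1)·(-1) + (1)·(1) = 1 + -1 + -1 + 1 + -1 + 1 + 1 + 1 = 2.
Rows 5 and 2 are not orthogonal (dot product = 2 ≠ 0), so H is not a Hadamard matrix.

(5,5) entry = 8; (5,2) entry = 2.


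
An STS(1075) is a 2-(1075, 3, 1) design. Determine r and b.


An STS(v) is a 2-(v, 3, 1) BIBD: block size k = 3, λ = 1.
Replication: r(k − 1) = λ(v − 1) ⇒ r·2 = 1075 − 1 = 1074 ⇒ r = 537.
Block count: bk = vr ⇒ b·3 = 1075·537 = 577275 ⇒ b = 192425.
(Check via b = v(v − 1)/6 = 1075·1074/6 = 1154550/6 = 192425.)

r = 537, b = 192425.


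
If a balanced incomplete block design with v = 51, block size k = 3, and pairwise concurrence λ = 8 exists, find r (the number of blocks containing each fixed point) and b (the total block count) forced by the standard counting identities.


Any 2-(v, k, λ) BIBD satisfies two necessary conditions:
  (i)  Each point sits in r blocks, and counting incidences through any fixed point gives r(k − 1) = λ(v − 1), so r = λ(v − 1)/(k − 1).
  (ii) Total incidences bk = vr, so b = vr/k.
Step 1: r = λ(v − 1)/(k − 1) = 8·(51 − 1)/(3 − 1) = 8·50/2 = 400/2 = 200.
Step 2: b = vr/k = 51·200/3 = 10200/3 = 3400.
Check integrality: r = 200 ∈ Z ✓, b = 3400 ∈ Z ✓.
(These identities are necessary conditions: they determine r and b for any design with these parameters, but do not by themselves prove that one exists.)

r = 200, b = 3400.
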